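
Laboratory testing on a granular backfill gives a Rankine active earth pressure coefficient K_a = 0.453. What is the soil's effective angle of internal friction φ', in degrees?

K_a = tan²(45° − φ/2) ⇒ 45° − φ/2 = arctan(√0.453) = 33.94°.
φ = 2(45° − 33.94°) = 22.11°.

22.1°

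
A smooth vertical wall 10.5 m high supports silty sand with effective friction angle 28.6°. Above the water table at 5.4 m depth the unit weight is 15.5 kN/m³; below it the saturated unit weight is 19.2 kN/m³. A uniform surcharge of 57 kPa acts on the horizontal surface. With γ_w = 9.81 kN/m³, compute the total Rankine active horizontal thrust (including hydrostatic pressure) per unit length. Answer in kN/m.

K_a = tan²(45° − φ/2) = 0.3525.
γ' = 19.2 − 9.81 = 9.390 kN/m³. h₂ = H − d_w = 5.1 m.
σ'_h: at surface K_a·q = 20.10; at WT K_a(q+γd_w) = 49.60; at base K_a(q+γd_w+γ'h₂) = 66.49 kPa.
P₁ = ½(20.10+49.60)×5.4 = 188.2; P₂ = ½(49.60+66.49)×5.1 = 296.0; P_w = ½γ_w h₂² = 127.6.
Total = 188.2+296.0+127.6 = 611.8 kN/m.

612 kN/m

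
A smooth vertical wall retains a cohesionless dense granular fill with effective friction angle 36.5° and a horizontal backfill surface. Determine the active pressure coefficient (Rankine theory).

K_a = (1 − sin φ)/(1 + sin φ) = (1 − sin 36.5°)/(1 + sin 36.5°) = 0.2541.

0.254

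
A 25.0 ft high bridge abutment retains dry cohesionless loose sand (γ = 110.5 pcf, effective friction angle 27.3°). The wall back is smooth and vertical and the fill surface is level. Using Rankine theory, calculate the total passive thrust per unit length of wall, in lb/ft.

K_p = tan²(45° + φ/2) = 2.694.
P_p = ½ K_p γ H² = 0.5 × 2.694 × 110.5 × 25.0² = 93040 lb/ft.

93000 lb/ft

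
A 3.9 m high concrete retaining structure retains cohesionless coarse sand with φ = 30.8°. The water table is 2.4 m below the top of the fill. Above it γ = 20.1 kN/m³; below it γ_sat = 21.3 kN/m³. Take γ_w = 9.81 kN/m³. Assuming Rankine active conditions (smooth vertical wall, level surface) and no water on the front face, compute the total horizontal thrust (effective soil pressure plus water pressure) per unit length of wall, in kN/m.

K_a = tan²(45° − φ/2) = 0.3227.
γ' = 21.3 − 9.81 = 11.49 kN/m³. Depth below WT = 1.5 m.
σ'_h at WT = K_a γ d_w = 15.57 kPa; at base = 15.57 + K_a γ' × 1.5 = 21.13 kPa.
P₁ (0–2.4 m) = ½×15.57×2.4 = 18.68. P₂ (2.4–3.9 m) = ½(15.57+21.13)×1.5 = 27.52.
P_w = ½ γ_w h₂² = 0.5×9.81×1.5² = 11.04. Total = 18.68+27.52+11.04 = 57.24 kN/m.

57.2 kN/m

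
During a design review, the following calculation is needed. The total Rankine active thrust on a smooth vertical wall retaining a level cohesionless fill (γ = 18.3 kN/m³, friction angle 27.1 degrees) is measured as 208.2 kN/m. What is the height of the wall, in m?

K_a = 0.3741. P_a = ½ K_a γ H² ⇒ H = √(2P_a/(K_a γ)).
H = √(2×208.2/(0.3741×18.3)) = 7.799 m.

7.80 m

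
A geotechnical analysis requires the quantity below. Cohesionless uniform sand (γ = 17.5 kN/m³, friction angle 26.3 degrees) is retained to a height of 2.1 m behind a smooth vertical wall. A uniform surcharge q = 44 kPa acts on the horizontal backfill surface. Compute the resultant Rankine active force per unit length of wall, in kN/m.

K_a = tan²(45° − φ/2) = 0.3859.
Soil triangle: ½ K_a γ H² = 0.5×0.3859×17.5×2.1² = 14.89 kN/m.
Surcharge rectangle: K_a q H = 0.3859×44×2.1 = 35.66 kN/m.
Total = 14.89 + 35.66 = 50.55 kN/m.

50.6 kN/m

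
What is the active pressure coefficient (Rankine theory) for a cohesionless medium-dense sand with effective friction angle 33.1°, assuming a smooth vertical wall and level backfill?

K_a = tan²(45° − φ/2) = tan²(28.45°) = 0.2936.

0.294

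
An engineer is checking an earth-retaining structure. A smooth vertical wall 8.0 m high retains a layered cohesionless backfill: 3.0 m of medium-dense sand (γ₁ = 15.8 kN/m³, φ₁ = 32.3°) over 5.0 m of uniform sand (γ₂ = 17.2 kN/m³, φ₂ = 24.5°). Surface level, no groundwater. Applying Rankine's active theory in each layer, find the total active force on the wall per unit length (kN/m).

K_a1 = tan²(45°−32.3°/2) = 0.3035; K_a2 = tan²(45°−24.5°/2) = 0.4137.
Layer 1: σ at base = K_a1 γ₁ h₁ = 14.39 kPa; P₁ = ½×14.39×3.0 = 21.58.
Layer 2: σ_v at top = γ₁h₁ = 47.40; σ_h top = K_a2×47.40 = 19.61; σ_h base = K_a2×(47.40+17.2×5.0) = 55.19.
P₂ = ½(19.61+55.19)×5.0 = 187.0. Total P_a = 21.58+187.0 = 208.6 kN/m.

209 kN/m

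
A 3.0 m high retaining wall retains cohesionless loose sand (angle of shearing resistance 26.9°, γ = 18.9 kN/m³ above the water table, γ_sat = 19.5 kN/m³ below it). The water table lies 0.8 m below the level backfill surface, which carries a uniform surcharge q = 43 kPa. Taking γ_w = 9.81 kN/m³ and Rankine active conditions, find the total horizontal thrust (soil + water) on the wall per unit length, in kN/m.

96.0 kN/m

K_a = tan²(45° − φ/2) = 0.3770.
γ' = 19.5 − 9.81 = 9.690 kN/m³. h₂ = H − d_w = 2.2 m.
σ'_h: at surface K_a·q = 16.21; at WT K_a(q+γd_w) = 21.91; at base K_a(q+γd_w+γ'h₂) = 29.95 kPa.
P₁ = ½(16.21+21.91)×0.8 = 15.25; P₂ = ½(21.91+29.95)×2.2 = 57.05; P_w = ½γ_w h₂² = 23.74.
Total = 15.25+57.05+23.74 = 96.03 kN/m.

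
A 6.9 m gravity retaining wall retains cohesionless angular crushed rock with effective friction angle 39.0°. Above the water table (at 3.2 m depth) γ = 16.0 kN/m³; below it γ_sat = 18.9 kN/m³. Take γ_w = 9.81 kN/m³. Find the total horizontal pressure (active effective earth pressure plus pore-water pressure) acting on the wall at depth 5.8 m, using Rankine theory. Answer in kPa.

42.5 kPa

K_a = (1 − sin φ)/(1 + sin φ) = 0.2275.
γ' = 18.9 − 9.81 = 9.090 kN/m³.
Effective vertical stress at 5.8 m: σ'_v = 16.0×3.2 + 9.090×2.60 = 74.83 kPa.
σ'_h = K_a σ'_v = 0.2275 × 74.83 = 17.03 kPa; u = γ_w × 2.60 = 25.51 kPa.
Total σ_h = 17.03 + 25.51 = 42.53 kPa.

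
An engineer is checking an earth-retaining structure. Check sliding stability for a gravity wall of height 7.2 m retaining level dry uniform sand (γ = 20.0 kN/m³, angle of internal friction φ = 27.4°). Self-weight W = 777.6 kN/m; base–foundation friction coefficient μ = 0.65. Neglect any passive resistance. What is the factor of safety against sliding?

2.64

K_a = tan²(45° − 27.4°/2) = 0.3697.
P_a = ½K_aγH² = 0.5×0.3697×20.0×7.2² = 191.6 kN/m, acting at H/3 = 2.400 m above the base.
FS_sliding = μW / P_a = 0.65×777.6 / 191.6 = 2.637.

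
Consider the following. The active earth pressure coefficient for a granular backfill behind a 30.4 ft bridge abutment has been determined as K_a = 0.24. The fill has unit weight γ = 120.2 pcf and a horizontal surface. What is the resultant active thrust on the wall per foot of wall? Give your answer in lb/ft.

13300 lb/ft

P = ½ K_a γ H² = 0.5 × 0.24 × 120.2 × 30.4² = 13330 lb/ft.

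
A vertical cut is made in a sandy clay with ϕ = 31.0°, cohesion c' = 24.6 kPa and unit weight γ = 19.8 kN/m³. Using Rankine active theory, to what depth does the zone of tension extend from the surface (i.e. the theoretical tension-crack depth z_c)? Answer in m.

4.39 m

K_a = tan²(45° − 31.0°/2) = 0.3201; √K_a = 0.5658.
The active pressure is zero where K_a γ z = 2c√K_a, so z_c = 2c/(γ√K_a) = 2×24.6/(19.8×0.5658) = 4.392 m.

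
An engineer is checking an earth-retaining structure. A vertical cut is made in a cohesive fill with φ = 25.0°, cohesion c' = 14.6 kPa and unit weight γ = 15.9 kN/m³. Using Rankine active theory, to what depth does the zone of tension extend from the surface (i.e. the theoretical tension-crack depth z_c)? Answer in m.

2.88 m

K_a = tan²(45° − 25.0°/2) = 0.4059; √K_a = 0.6371.
The active pressure is zero where K_a γ z = 2c√K_a, so z_c = 2c/(γ√K_a) = 2×14.6/(15.9×0.6371) = 2.883 m.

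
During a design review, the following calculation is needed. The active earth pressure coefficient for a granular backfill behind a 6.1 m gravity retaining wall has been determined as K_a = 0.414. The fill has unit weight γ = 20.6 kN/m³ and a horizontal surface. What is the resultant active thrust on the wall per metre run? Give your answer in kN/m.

159 kN/m

P = ½ K_a γ H² = 0.5 × 0.414 × 20.6 × 6.1² = 158.7 kN/m.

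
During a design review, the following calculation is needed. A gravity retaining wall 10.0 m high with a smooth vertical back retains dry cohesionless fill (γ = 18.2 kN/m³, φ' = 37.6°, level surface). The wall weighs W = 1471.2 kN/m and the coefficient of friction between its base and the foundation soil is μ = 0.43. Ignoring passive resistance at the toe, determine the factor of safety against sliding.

K_a = tan²(45° − 37.6°/2) = 0.2421.
P_a = ½K_aγH² = 0.5×0.2421×18.2×10.0² = 220.3 kN/m, acting at H/3 = 3.333 m above the base.
FS_sliding = μW / P_a = 0.43×1471.2 / 220.3 = 2.871.

2.87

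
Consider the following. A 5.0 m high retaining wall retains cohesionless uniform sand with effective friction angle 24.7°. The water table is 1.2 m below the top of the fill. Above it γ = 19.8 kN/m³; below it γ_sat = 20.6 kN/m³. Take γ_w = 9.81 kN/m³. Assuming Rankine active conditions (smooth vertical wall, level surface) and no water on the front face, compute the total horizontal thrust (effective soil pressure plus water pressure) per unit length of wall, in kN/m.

K_a = tan²(45° − φ/2) = 0.4106.
γ' = 20.6 − 9.81 = 10.79 kN/m³. Depth below WT = 3.8 m.
σ'_h at WT = K_a γ d_w = 9.755 kPa; at base = 9.755 + K_a γ' × 3.8 = 26.59 kPa.
P₁ (0–1.2 m) = ½×9.755×1.2 = 5.853. P₂ (1.2–5.0 m) = ½(9.755+26.59)×3.8 = 69.05.
P_w = ½ γ_w h₂² = 0.5×9.81×3.8² = 70.83. Total = 5.853+69.05+70.83 = 145.7 kN/m.

146 kN/m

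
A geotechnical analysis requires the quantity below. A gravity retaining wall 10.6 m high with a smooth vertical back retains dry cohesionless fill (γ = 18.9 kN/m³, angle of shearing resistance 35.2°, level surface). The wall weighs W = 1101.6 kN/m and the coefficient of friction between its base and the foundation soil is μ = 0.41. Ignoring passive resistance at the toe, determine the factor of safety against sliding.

1.58

K_a = tan²(45° − 35.2°/2) = 0.2687.
P_a = ½K_aγH² = 0.5×0.2687×18.9×10.6² = 285.3 kN/m, acting at H/3 = 3.533 m above the base.
FS_sliding = μW / P_a = 0.41×1101.6 / 285.3 = 1.583.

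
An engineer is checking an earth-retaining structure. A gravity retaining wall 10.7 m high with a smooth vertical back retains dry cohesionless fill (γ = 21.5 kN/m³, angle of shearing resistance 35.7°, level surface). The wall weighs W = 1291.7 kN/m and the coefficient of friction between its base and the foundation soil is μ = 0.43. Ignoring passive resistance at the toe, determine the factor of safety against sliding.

1.72

K_a = tan²(45° − 35.7°/2) = 0.2630.
P_a = ½K_aγH² = 0.5×0.2630×21.5×10.7² = 323.7 kN/m, acting at H/3 = 3.567 m above the base.
FS_sliding = μW / P_a = 0.43×1291.7 / 323.7 = 1.716.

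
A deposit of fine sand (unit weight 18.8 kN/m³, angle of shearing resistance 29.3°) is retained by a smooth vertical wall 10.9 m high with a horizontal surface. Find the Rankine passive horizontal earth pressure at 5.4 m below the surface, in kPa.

K_p = (1 + sin φ)/(1 − sin φ) = 2.917.
σ_h = K_p γ z = 2.917 × 18.8 × 5.4 = 296.1 kPa.

296 kPa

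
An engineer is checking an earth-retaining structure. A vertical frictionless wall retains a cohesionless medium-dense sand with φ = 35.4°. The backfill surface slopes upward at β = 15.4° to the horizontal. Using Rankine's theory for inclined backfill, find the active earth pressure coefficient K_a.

0.293

K_a = cos β · (cos β − √(cos²β − cos²φ)) / (cos β + √(cos²β − cos²φ)).
cos β = 0.9641, cos φ = 0.8151, √(cos²β − cos²φ) = 0.5148.
K_a = 0.9641 × (0.9641 − 0.5148)/(0.9641 + 0.5148) = 0.2929.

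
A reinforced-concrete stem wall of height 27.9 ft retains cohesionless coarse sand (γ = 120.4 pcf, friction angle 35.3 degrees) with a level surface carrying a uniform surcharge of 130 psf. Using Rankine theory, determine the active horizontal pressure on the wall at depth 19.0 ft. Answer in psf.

K_a = (1 − sin φ)/(1 + sin φ) = 0.2675.
σ_v = γz + q = 120.4 × 19.0 + 130 = 2418 psf.
σ_h = K_a σ_v = 0.2675 × 2418 = 646.8 psf.

647 psf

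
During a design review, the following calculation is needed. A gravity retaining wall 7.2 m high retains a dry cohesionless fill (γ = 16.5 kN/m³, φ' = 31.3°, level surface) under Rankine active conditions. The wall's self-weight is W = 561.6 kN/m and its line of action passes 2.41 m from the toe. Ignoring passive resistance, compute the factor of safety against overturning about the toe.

4.17

K_a = tan²(45° − 31.3°/2) = 0.3162.
P_a = ½K_aγH² = 0.5×0.3162×16.5×7.2² = 135.2 kN/m, acting at H/3 = 2.400 m above the base.
Overturning moment M_o = P_a × H/3 = 135.2 × 2.400 = 324.6.
Resisting moment M_r = W × 2.41 = 561.6 × 2.41 = 1353.
FS_overturning = M_r/M_o = 1353/324.6 = 4.170.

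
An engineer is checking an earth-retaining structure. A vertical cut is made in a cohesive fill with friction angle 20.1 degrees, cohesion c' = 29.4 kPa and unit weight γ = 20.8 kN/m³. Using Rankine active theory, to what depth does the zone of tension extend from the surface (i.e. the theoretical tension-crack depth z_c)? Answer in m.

K_a = tan²(45° − 20.1°/2) = 0.4885; √K_a = 0.6989.
The active pressure is zero where K_a γ z = 2c√K_a, so z_c = 2c/(γ√K_a) = 2×29.4/(20.8×0.6989) = 4.045 m.

4.04 m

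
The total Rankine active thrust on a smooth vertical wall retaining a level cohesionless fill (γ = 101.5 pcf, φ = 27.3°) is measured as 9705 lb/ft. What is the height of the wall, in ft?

22.7 ft

K_a = 0.3711. P_a = ½ K_a γ H² ⇒ H = √(2P_a/(K_a γ)).
H = √(2×9705/(0.3711×101.5)) = 22.70 ft.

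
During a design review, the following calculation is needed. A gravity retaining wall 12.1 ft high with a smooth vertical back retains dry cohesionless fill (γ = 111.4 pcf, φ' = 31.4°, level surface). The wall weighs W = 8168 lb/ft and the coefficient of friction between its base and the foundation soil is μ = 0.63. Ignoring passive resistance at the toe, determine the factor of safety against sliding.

K_a = tan²(45° − 31.4°/2) = 0.3149.
P_a = ½K_aγH² = 0.5×0.3149×111.4×12.1² = 2568 lb/ft, acting at H/3 = 4.033 ft above the base.
FS_sliding = μW / P_a = 0.63×8168 / 2568 = 2.004.

2.00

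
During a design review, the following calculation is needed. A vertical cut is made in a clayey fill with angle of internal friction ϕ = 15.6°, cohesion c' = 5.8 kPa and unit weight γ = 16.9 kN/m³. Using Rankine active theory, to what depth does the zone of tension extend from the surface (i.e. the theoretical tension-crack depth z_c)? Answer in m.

0.904 m

K_a = tan²(45° − 15.6°/2) = 0.5761; √K_a = 0.7590.
The active pressure is zero where K_a γ z = 2c√K_a, so z_c = 2c/(γ√K_a) = 2×5.8/(16.9×0.7590) = 0.9043 m.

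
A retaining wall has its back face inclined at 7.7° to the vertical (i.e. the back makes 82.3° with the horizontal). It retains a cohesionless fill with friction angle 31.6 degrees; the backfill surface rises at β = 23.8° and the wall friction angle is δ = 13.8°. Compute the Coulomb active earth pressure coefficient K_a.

0.518

K_a = sin²(α+φ) / [sin²α · sin(α−δ) · (1 + √{sin(φ+δ)sin(φ−β) / (sin(α−δ)sin(α+β))})²].
With α = 82.3°, φ = 31.6°, δ = 13.8°, β = 23.8°: K_a = 0.5181.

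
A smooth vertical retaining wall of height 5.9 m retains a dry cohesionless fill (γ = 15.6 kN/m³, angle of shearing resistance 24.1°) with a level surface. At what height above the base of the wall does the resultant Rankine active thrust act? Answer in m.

K_a = 0.4201.
The pressure distribution is triangular, so the resultant acts at H/3 above the base = 5.9/3 = 1.967 m.

1.97 m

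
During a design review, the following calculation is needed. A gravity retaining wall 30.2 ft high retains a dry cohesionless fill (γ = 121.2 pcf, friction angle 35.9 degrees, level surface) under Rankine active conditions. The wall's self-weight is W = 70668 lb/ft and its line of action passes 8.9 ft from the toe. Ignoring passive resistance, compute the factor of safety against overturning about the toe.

K_a = tan²(45° − 35.9°/2) = 0.2607.
P_a = ½K_aγH² = 0.5×0.2607×121.2×30.2² = 14410 lb/ft, acting at H/3 = 10.07 ft above the base.
Overturning moment M_o = P_a × H/3 = 14410 × 10.07 = 145100.
Resisting moment M_r = W × 8.9 = 70668 × 8.9 = 628900.
FS_overturning = M_r/M_o = 628900/145100 = 4.335.

4.34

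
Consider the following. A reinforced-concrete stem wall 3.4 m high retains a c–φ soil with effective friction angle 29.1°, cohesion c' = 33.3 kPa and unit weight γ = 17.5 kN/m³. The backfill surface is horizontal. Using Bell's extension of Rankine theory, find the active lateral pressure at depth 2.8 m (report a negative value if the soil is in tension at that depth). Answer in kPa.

-22.2 kPa

K_a = (1 − sin φ)/(1 + sin φ) = 0.3456.
σ_a = K_a γ z − 2c√K_a = 0.3456×17.5×2.8 − 2×33.3×0.5879 = -22.22 kPa.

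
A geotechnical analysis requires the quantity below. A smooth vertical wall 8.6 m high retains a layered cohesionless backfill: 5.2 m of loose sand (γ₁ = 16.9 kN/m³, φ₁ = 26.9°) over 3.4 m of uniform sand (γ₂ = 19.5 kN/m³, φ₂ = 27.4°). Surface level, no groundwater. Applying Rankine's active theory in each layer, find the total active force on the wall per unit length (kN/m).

K_a1 = tan²(45°−26.9°/2) = 0.3770; K_a2 = tan²(45°−27.4°/2) = 0.3697.
Layer 1: σ at base = K_a1 γ₁ h₁ = 33.13 kPa; P₁ = ½×33.13×5.2 = 86.14.
Layer 2: σ_v at top = γ₁h₁ = 87.88; σ_h top = K_a2×87.88 = 32.49; σ_h base = K_a2×(87.88+19.5×3.4) = 57.00.
P₂ = ½(32.49+57.00)×3.4 = 152.1. Total P_a = 86.14+152.1 = 238.3 kN/m.

238 kN/m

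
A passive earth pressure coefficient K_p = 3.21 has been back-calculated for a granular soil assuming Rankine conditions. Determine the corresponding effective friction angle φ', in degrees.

31.7°

K_p = (1+sin φ)/(1−sin φ) ⇒ sin φ = (K_p − 1)/(K_p + 1) = 0.5249.
φ = arcsin(0.5249) = 31.66°.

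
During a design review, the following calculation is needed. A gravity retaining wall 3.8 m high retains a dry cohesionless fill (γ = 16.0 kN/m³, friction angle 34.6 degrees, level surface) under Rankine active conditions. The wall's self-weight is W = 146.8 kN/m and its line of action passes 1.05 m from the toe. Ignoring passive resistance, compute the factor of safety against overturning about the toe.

3.82

K_a = tan²(45° − 34.6°/2) = 0.2756.
P_a = ½K_aγH² = 0.5×0.2756×16.0×3.8² = 31.84 kN/m, acting at H/3 = 1.267 m above the base.
Overturning moment M_o = P_a × H/3 = 31.84 × 1.267 = 40.33.
Resisting moment M_r = W × 1.05 = 146.8 × 1.05 = 154.1.
FS_overturning = M_r/M_o = 154.1/40.33 = 3.822.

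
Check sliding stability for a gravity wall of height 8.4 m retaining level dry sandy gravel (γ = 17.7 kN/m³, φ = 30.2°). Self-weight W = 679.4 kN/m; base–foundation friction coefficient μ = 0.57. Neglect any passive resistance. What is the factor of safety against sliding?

1.88

K_a = tan²(45° − 30.2°/2) = 0.3307.
P_a = ½K_aγH² = 0.5×0.3307×17.7×8.4² = 206.5 kN/m, acting at H/3 = 2.800 m above the base.
FS_sliding = μW / P_a = 0.57×679.4 / 206.5 = 1.876.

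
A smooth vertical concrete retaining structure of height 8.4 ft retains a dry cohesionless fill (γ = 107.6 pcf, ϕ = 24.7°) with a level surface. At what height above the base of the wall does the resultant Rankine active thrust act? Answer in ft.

K_a = 0.4106.
The pressure distribution is triangular, so the resultant acts at H/3 above the base = 8.4/3 = 2.800 ft.

2.80 ft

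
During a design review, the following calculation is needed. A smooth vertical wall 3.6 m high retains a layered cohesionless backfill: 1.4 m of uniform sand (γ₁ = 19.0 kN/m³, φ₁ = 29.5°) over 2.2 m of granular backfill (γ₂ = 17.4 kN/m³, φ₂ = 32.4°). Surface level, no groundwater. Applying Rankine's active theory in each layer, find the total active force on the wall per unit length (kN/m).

K_a1 = tan²(45°−29.5°/2) = 0.3401; K_a2 = tan²(45°−32.4°/2) = 0.3022.
Layer 1: σ at base = K_a1 γ₁ h₁ = 9.047 kPa; P₁ = ½×9.047×1.4 = 6.333.
Layer 2: σ_v at top = γ₁h₁ = 26.60; σ_h top = K_a2×26.60 = 8.039; σ_h base = K_a2×(26.60+17.4×2.2) = 19.61.
P₂ = ½(8.039+19.61)×2.2 = 30.41. Total P_a = 6.333+30.41 = 36.75 kN/m.

36.7 kN/m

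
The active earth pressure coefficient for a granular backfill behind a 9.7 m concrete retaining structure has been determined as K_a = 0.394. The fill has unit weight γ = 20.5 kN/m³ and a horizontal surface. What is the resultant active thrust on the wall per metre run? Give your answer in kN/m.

380 kN/m

P = ½ K_a γ H² = 0.5 × 0.394 × 20.5 × 9.7² = 380.0 kN/m.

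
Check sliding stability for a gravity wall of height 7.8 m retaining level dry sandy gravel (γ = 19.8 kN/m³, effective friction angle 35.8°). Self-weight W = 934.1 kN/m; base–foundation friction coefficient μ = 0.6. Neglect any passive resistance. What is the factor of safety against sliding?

3.55

K_a = tan²(45° − 35.8°/2) = 0.2619.
P_a = ½K_aγH² = 0.5×0.2619×19.8×7.8² = 157.7 kN/m, acting at H/3 = 2.600 m above the base.
FS_sliding = μW / P_a = 0.6×934.1 / 157.7 = 3.553.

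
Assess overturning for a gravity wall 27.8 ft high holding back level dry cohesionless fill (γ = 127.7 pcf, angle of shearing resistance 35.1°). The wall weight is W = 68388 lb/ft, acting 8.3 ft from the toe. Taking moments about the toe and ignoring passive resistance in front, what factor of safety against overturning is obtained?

4.60

K_a = tan²(45° − 35.1°/2) = 0.2698.
P_a = ½K_aγH² = 0.5×0.2698×127.7×27.8² = 13320 lb/ft, acting at H/3 = 9.267 ft above the base.
Overturning moment M_o = P_a × H/3 = 13320 × 9.267 = 123400.
Resisting moment M_r = W × 8.3 = 68388 × 8.3 = 567600.
FS_overturning = M_r/M_o = 567600/123400 = 4.600.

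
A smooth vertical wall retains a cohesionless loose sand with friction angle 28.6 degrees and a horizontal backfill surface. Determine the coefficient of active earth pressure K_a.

K_a = tan²(45° − φ/2) = tan²(30.70°) = 0.3525.

0.353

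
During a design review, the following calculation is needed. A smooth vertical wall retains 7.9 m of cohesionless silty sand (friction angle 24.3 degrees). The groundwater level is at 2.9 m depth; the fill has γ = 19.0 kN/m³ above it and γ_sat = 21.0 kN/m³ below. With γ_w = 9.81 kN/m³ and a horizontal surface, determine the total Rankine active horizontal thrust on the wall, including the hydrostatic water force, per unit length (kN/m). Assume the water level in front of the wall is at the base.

K_a = tan²(45° − φ/2) = 0.4169.
γ' = 21.0 − 9.81 = 11.19 kN/m³. Depth below WT = 5.0 m.
σ'_h at WT = K_a γ d_w = 22.97 kPa; at base = 22.97 + K_a γ' × 5.0 = 46.30 kPa.
P₁ (0–2.9 m) = ½×22.97×2.9 = 33.31. P₂ (2.9–7.9 m) = ½(22.97+46.30)×5.0 = 173.2.
P_w = ½ γ_w h₂² = 0.5×9.81×5.0² = 122.6. Total = 33.31+173.2+122.6 = 329.1 kN/m.

329 kN/m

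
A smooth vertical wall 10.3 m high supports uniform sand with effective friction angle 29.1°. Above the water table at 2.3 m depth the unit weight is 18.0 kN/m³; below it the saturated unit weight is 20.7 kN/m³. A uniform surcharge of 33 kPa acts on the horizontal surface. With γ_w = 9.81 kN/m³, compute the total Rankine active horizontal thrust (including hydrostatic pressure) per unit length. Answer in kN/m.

K_a = tan²(45° − φ/2) = 0.3456.
γ' = 20.7 − 9.81 = 10.89 kN/m³. h₂ = H − d_w = 8.0 m.
σ'_h: at surface K_a·q = 11.40; at WT K_a(q+γd_w) = 25.71; at base K_a(q+γd_w+γ'h₂) = 55.82 kPa.
P₁ = ½(11.40+25.71)×2.3 = 42.68; P₂ = ½(25.71+55.82)×8.0 = 326.1; P_w = ½γ_w h₂² = 313.9.
Total = 42.68+326.1+313.9 = 682.7 kN/m.

683 kN/m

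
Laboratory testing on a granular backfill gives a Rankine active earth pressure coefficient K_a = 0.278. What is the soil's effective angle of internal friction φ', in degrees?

K_a = tan²(45° − φ/2) ⇒ 45° − φ/2 = arctan(√0.278) = 27.80°.
φ = 2(45° − 27.80°) = 34.40°.

34.4°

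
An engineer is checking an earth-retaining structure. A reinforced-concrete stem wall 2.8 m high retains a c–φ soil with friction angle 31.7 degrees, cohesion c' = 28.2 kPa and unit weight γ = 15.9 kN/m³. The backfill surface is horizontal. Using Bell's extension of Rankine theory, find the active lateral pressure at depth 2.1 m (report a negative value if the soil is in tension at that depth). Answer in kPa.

-21.1 kPa

K_a = (1 − sin φ)/(1 + sin φ) = 0.3111.
σ_a = K_a γ z − 2c√K_a = 0.3111×15.9×2.1 − 2×28.2×0.5577 = -21.07 kPa.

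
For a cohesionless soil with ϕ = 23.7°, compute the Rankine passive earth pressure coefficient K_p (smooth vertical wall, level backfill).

K_p = (1 + sin φ)/(1 − sin φ) = tan²(45° + 23.7°/2) = 2.344.

2.34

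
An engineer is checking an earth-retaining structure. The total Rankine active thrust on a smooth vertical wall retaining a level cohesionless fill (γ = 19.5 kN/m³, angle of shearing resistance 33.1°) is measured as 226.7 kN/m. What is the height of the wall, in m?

K_a = 0.2936. P_a = ½ K_a γ H² ⇒ H = √(2P_a/(K_a γ)).
H = √(2×226.7/(0.2936×19.5)) = 8.899 m.

8.90 m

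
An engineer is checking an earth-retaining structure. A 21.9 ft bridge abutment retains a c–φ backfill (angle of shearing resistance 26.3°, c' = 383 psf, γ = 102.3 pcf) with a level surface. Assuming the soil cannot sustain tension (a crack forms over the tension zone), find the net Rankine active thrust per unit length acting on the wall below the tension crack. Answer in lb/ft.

1910 lb/ft

K_a = 0.3859; √K_a = 0.6212.
Tension-crack depth z_c = 2c/(γ√K_a) = 2×383/(102.3×0.6212) = 12.05 ft.
σ_a at base = K_a γ H − 2c√K_a = 0.3859×102.3×21.9 − 2×383×0.6212 = 388.8 psf.
P_a = ½ × 388.8 × (H − z_c) = 0.5×388.8×9.847 = 1914 lb/ft.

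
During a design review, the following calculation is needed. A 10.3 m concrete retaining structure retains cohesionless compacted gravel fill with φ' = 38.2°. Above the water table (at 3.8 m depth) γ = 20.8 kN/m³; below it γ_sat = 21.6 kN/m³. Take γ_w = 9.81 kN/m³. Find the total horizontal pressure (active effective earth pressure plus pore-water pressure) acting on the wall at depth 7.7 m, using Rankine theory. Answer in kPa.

67.7 kPa

K_a = (1 − sin φ)/(1 + sin φ) = 0.2358.
γ' = 21.6 − 9.81 = 11.79 kN/m³.
Effective vertical stress at 7.7 m: σ'_v = 20.8×3.8 + 11.79×3.90 = 125.0 kPa.
σ'_h = K_a σ'_v = 0.2358 × 125.0 = 29.48 kPa; u = γ_w × 3.90 = 38.26 kPa.
Total σ_h = 29.48 + 38.26 = 67.74 kPa.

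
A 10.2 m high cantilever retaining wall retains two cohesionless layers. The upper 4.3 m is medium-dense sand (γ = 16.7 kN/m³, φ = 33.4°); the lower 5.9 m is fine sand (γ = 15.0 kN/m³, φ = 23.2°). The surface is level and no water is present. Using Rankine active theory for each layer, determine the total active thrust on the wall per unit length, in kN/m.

K_a1 = tan²(45°−33.4°/2) = 0.2899; K_a2 = tan²(45°−23.2°/2) = 0.4348.
Layer 1: σ at base = K_a1 γ₁ h₁ = 20.82 kPa; P₁ = ½×20.82×4.3 = 44.76.
Layer 2: σ_v at top = γ₁h₁ = 71.81; σ_h top = K_a2×71.81 = 31.22; σ_h base = K_a2×(71.81+15.0×5.9) = 69.70.
P₂ = ½(31.22+69.70)×5.9 = 297.7. Total P_a = 44.76+297.7 = 342.5 kN/m.

342 kN/m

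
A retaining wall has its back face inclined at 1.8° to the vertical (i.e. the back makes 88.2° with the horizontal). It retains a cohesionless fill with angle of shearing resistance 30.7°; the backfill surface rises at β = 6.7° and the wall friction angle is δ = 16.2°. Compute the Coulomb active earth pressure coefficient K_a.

K_a = sin²(α+φ) / [sin²α · sin(α−δ) · (1 + √{sin(φ+δ)sin(φ−β) / (sin(α−δ)sin(α+β))})²].
With α = 88.2°, φ = 30.7°, δ = 16.2°, β = 6.7°: K_a = 0.3315.

0.332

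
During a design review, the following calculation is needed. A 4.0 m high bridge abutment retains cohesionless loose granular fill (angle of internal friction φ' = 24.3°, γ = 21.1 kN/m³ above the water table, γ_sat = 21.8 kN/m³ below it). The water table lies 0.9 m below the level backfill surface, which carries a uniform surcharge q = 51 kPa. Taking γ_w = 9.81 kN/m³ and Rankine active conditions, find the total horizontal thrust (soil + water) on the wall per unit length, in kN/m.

K_a = tan²(45° − φ/2) = 0.4169.
γ' = 21.8 − 9.81 = 11.99 kN/m³. h₂ = H − d_w = 3.1 m.
σ'_h: at surface K_a·q = 21.26; at WT K_a(q+γd_w) = 29.18; at base K_a(q+γd_w+γ'h₂) = 44.68 kPa.
P₁ = ½(21.26+29.18)×0.9 = 22.70; P₂ = ½(29.18+44.68)×3.1 = 114.5; P_w = ½γ_w h₂² = 47.14.
Total = 22.70+114.5+47.14 = 184.3 kN/m.

184 kN/m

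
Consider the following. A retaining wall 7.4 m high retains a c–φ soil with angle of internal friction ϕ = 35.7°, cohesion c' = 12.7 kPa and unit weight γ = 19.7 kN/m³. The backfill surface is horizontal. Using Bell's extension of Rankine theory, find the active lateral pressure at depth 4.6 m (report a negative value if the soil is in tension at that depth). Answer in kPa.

K_a = (1 − sin φ)/(1 + sin φ) = 0.2630.
σ_a = K_a γ z − 2c√K_a = 0.2630×19.7×4.6 − 2×12.7×0.5128 = 10.81 kPa.

10.8 kPa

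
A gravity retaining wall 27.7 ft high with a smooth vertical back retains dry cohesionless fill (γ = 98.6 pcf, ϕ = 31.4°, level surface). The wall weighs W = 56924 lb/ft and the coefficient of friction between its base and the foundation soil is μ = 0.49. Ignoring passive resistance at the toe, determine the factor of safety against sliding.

K_a = tan²(45° − 31.4°/2) = 0.3149.
P_a = ½K_aγH² = 0.5×0.3149×98.6×27.7² = 11910 lb/ft, acting at H/3 = 9.233 ft above the base.
FS_sliding = μW / P_a = 0.49×56924 / 11910 = 2.341.

2.34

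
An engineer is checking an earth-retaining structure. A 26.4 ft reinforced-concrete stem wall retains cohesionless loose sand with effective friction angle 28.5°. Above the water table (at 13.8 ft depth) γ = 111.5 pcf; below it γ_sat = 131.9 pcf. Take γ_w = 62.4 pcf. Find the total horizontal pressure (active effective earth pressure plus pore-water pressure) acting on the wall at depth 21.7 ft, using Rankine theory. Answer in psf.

K_a = (1 − sin φ)/(1 + sin φ) = 0.3540.
γ' = 131.9 − 62.4 = 69.50 pcf.
Effective vertical stress at 21.7 ft: σ'_v = 111.5×13.8 + 69.50×7.90 = 2088 psf.
σ'_h = K_a σ'_v = 0.3540 × 2088 = 739.0 psf; u = γ_w × 7.90 = 493.0 psf.
Total σ_h = 739.0 + 493.0 = 1232 psf.

1230 psf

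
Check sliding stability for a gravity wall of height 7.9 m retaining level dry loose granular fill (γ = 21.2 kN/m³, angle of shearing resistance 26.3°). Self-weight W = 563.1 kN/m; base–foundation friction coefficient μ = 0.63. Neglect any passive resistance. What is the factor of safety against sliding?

1.39

K_a = tan²(45° − 26.3°/2) = 0.3859.
P_a = ½K_aγH² = 0.5×0.3859×21.2×7.9² = 255.3 kN/m, acting at H/3 = 2.633 m above the base.
FS_sliding = μW / P_a = 0.63×563.1 / 255.3 = 1.389.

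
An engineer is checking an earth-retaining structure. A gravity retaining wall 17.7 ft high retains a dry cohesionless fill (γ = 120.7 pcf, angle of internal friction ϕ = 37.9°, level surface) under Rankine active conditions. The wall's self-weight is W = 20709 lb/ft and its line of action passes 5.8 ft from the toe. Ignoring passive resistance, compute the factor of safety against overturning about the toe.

4.51

K_a = tan²(45° − 37.9°/2) = 0.2389.
P_a = ½K_aγH² = 0.5×0.2389×120.7×17.7² = 4518 lb/ft, acting at H/3 = 5.900 ft above the base.
Overturning moment M_o = P_a × H/3 = 4518 × 5.900 = 26650.
Resisting moment M_r = W × 5.8 = 20709 × 5.8 = 120100.
FS_overturning = M_r/M_o = 120100/26650 = 4.506.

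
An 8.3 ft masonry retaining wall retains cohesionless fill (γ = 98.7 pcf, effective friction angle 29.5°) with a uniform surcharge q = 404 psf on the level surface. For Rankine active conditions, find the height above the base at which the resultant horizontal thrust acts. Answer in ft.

3.45 ft

K_a = 0.3401.
Triangular part P₁ = ½K_aγH² = 1156 at H/3 = 2.767 ft; rectangular part P₂ = K_a q H = 1140 at H/2 = 4.150 ft.
ȳ = (P₁·2.767 + P₂·4.150)/(P₁+P₂) = 3.454 ft.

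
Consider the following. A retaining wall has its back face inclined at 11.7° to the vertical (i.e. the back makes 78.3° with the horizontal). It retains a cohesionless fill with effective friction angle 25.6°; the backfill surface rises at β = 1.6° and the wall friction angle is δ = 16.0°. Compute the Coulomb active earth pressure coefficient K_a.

K_a = sin²(α+φ) / [sin²α · sin(α−δ) · (1 + √{sin(φ+δ)sin(φ−β) / (sin(α−δ)sin(α+β))})²].
With α = 78.3°, φ = 25.6°, δ = 16.0°, β = 1.6°: K_a = 0.4581.

0.458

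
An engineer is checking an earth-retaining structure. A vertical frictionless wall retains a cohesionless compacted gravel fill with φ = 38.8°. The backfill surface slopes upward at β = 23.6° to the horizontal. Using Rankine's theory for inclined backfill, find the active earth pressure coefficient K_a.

0.285

K_a = cos β · (cos β − √(cos²β − cos²φ)) / (cos β + √(cos²β − cos²φ)).
cos β = 0.9164, cos φ = 0.7793, √(cos²β − cos²φ) = 0.4820.
K_a = 0.9164 × (0.9164 − 0.4820)/(0.9164 + 0.4820) = 0.2846.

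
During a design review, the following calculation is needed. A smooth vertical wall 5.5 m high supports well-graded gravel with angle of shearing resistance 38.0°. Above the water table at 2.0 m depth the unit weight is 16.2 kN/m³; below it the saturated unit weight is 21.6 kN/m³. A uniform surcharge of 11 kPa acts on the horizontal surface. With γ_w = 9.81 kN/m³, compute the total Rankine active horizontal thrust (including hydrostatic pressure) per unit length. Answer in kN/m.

K_a = tan²(45° − φ/2) = 0.2379.
γ' = 21.6 − 9.81 = 11.79 kN/m³. h₂ = H − d_w = 3.5 m.
σ'_h: at surface K_a·q = 2.617; at WT K_a(q+γd_w) = 10.32; at base K_a(q+γd_w+γ'h₂) = 20.14 kPa.
P₁ = ½(2.617+10.32)×2.0 = 12.94; P₂ = ½(10.32+20.14)×3.5 = 53.31; P_w = ½γ_w h₂² = 60.09.
Total = 12.94+53.31+60.09 = 126.3 kN/m.

126 kN/m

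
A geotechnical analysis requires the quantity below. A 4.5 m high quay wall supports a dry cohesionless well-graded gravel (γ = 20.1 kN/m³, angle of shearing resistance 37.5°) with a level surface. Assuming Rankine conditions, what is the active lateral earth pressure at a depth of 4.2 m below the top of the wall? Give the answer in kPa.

20.5 kPa

K_a = (1 − sin φ)/(1 + sin φ) = 0.2432.
σ_h = K_a γ z = 0.2432 × 20.1 × 4.2 = 20.53 kPa.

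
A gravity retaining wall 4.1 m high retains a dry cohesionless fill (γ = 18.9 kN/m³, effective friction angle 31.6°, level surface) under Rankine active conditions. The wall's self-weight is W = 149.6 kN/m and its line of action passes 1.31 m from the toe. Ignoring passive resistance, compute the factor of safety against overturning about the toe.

K_a = tan²(45° − 31.6°/2) = 0.3123.
P_a = ½K_aγH² = 0.5×0.3123×18.9×4.1² = 49.62 kN/m, acting at H/3 = 1.367 m above the base.
Overturning moment M_o = P_a × H/3 = 49.62 × 1.367 = 67.81.
Resisting moment M_r = W × 1.31 = 149.6 × 1.31 = 196.0.
FS_overturning = M_r/M_o = 196.0/67.81 = 2.890.

2.89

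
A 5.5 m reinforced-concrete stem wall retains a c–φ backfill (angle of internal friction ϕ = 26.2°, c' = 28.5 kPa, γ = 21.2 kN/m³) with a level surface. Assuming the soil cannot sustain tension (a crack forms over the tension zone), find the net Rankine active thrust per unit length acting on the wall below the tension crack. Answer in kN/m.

K_a = 0.3874; √K_a = 0.6224.
Tension-crack depth z_c = 2c/(γ√K_a) = 2×28.5/(21.2×0.6224) = 4.320 m.
σ_a at base = K_a γ H − 2c√K_a = 0.3874×21.2×5.5 − 2×28.5×0.6224 = 9.696 kPa.
P_a = ½ × 9.696 × (H − z_c) = 0.5×9.696×1.180 = 5.723 kN/m.

5.72 kN/m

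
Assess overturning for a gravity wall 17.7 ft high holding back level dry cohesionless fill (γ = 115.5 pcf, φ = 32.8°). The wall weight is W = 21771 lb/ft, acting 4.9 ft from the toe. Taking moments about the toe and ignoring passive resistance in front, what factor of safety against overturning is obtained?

K_a = tan²(45° − 32.8°/2) = 0.2973.
P_a = ½K_aγH² = 0.5×0.2973×115.5×17.7² = 5378 lb/ft, acting at H/3 = 5.900 ft above the base.
Overturning moment M_o = P_a × H/3 = 5378 × 5.900 = 31730.
Resisting moment M_r = W × 4.9 = 21771 × 4.9 = 106700.
FS_overturning = M_r/M_o = 106700/31730 = 3.362.

3.36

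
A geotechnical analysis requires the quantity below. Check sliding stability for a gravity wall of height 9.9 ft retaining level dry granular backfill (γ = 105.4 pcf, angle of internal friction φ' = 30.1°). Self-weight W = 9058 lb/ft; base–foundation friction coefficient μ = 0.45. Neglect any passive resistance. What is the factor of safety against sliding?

K_a = tan²(45° − 30.1°/2) = 0.3320.
P_a = ½K_aγH² = 0.5×0.3320×105.4×9.9² = 1715 lb/ft, acting at H/3 = 3.300 ft above the base.
FS_sliding = μW / P_a = 0.45×9058 / 1715 = 2.377.

2.38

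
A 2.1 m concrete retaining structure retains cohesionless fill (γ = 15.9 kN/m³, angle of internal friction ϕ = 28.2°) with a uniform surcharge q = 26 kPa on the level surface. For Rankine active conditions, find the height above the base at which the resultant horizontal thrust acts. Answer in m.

K_a = 0.3582.
Triangular part P₁ = ½K_aγH² = 12.56 at H/3 = 0.7000 m; rectangular part P₂ = K_a q H = 19.56 at H/2 = 1.050 m.
ȳ = (P₁·0.7000 + P₂·1.050)/(P₁+P₂) = 0.9131 m.

0.913 m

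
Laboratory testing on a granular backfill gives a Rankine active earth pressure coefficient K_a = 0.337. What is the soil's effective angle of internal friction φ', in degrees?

29.7°

K_a = tan²(45° − φ/2) ⇒ 45° − φ/2 = arctan(√0.337) = 30.14°.
φ = 2(45° − 30.14°) = 29.73°.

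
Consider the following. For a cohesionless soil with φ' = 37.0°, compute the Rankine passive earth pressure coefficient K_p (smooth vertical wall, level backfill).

K_p = (1 + sin φ)/(1 − sin φ) = tan²(45° + 37.0°/2) = 4.023.

4.02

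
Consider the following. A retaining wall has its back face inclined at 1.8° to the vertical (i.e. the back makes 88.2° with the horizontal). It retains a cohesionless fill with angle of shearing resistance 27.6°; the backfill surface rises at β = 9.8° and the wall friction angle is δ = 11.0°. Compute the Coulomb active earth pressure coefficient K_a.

K_a = sin²(α+φ) / [sin²α · sin(α−δ) · (1 + √{sin(φ+δ)sin(φ−β) / (sin(α−δ)sin(α+β))})²].
With α = 88.2°, φ = 27.6°, δ = 11.0°, β = 9.8°: K_a = 0.3988.

0.399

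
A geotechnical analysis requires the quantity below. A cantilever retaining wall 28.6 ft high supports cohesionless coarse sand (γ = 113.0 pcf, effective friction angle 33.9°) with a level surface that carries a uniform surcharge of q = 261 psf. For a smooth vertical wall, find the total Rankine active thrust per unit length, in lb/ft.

K_a = tan²(45° − φ/2) = 0.2839.
Soil triangle: ½ K_a γ H² = 0.5×0.2839×113.0×28.6² = 13120 lb/ft.
Surcharge rectangle: K_a q H = 0.2839×261×28.6 = 2119 lb/ft.
Total = 13120 + 2119 = 15240 lb/ft.

15200 lb/ft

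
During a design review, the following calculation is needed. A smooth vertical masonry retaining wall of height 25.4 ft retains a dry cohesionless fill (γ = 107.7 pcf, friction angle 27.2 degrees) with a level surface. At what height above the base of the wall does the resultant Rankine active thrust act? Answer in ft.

K_a = 0.3726.
The pressure distribution is triangular, so the resultant acts at H/3 above the base = 25.4/3 = 8.467 ft.

8.47 ft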